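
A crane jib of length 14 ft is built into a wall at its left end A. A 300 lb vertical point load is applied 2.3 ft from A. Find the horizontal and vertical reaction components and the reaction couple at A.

A_x = 0, A_y = 300.0 lb, M_A = 690.0 lb·ft

ΣF_x = 0: A_x = 0.
ΣF_y = 0: A_y − 300 = 0 → A_y = 300.0 lb.
ΣM about A: M_A − 300·2.3 = 0 → M_A = 690.0 lb·ft.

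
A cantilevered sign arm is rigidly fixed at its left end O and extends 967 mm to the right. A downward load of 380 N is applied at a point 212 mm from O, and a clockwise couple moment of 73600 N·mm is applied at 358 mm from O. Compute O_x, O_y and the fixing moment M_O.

ΣF_x = 0: O_x = 0.
ΣF_y = 0: O_y − 380 = 0 → O_y = 380.0 N.
ΣM about O: M_O − 380·212 − 73600 = 0 → M_O = 154200 N·mm.

O_x = 0, O_y = 380.0 N, M_O = 154200 N·mm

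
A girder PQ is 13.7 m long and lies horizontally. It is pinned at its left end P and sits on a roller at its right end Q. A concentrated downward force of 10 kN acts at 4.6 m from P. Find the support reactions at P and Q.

P_x = 0, P_y = 6.642 kN, Q_y = 3.358 kN

ΣM about P: Q_y·13.7 − 10·4.6 = 0 → Q_y = 46/13.7 = 3.35766 ≈ 3.358 kN.
ΣF_y = 0: P_y + 3.35766 − 10 = 0 → P_y = 6.642 kN.
ΣF_x = 0: no horizontal applied forces, so P_x = 0.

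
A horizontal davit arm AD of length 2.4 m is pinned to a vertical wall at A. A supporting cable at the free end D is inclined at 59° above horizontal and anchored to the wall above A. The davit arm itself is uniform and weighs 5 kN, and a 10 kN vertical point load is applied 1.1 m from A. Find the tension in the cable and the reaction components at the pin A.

ΣM about A: T·sin59°·2.4 − 5·1.2 − 10·1.1 = 0 → T = 17/(2.4·0.857167) = 8.26366 ≈ 8.264 kN.
ΣF_x = 0: A_x − T·cos59° = 0 → A_x = 8.26366 × 0.515038 = 4.256 kN.
ΣF_y = 0: A_y + T·sin59° − 5 − 10 = 0 → A_y = 15 − 8.26366 × 0.857167 = 7.917 kN.

T = 8.264 kN, A_x = 4.256 kN, A_y = 7.917 kN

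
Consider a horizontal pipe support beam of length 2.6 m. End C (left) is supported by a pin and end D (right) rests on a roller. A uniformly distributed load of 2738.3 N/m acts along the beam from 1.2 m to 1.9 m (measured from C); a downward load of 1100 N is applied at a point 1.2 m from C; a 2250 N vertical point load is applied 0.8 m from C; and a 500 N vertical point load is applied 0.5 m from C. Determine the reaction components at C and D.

C_x = 0, C_y = 3328 N, D_y = 2439 N

Resultant of the distributed load: 2738.3 × 0.7 = 1916.81 N at 1.55 m from C.
Moments about C: D_y·2.6 − (2738.3·0.7)·1.55 − 1100·1.2 − 2250·0.8 − 500·0.5 = 0 → D_y = 6341.0555/2.6 = 2438.87 ≈ 2439 N.
ΣF_y = 0: C_y + 2438.87 − 2738.3·0.7 − 1100 − 2250 − 500 = 0 → C_y = 3328 N.
ΣF_x = 0: no horizontal applied forces, so C_x = 0.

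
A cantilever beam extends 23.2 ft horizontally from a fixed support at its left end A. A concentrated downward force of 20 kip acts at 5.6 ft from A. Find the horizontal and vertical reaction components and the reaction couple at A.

A_x = 0, A_y = 20.00 kip, M_A = 112.0 kip·ft

ΣF_x = 0: A_x = 0.
ΣF_y = 0: A_y − 20 = 0 → A_y = 20.00 kip.
ΣM about A: M_A − 20·5.6 = 0 → M_A = 112.0 kip·ft.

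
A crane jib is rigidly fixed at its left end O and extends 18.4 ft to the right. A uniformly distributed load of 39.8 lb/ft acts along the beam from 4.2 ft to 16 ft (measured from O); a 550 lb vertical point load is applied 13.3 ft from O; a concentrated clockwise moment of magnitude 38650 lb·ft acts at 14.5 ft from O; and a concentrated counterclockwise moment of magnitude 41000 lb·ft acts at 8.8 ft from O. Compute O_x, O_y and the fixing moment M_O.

Resultant of the distributed load: 39.8 × 11.8 = 469.64 lb at 10.1 ft from O.
ΣF_x = 0: O_x = 0.
ΣF_y = 0: O_y − 39.8·11.8 − 550 = 0 → O_y = 1020 lb.
ΣM about O: M_O − (39.8·11.8)·10.1 − 550·13.3 − 38650 + 41000 = 0 → M_O = 9708 lb·ft.

O_x = 0, O_y = 1020 lb, M_O = 9708 lb·ft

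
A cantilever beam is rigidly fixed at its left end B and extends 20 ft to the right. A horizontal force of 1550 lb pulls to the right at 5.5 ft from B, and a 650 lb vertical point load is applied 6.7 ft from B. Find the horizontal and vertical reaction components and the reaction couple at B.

ΣF_x = 0: B_x + 1550 = 0 → B_x = -1550 lb.
ΣF_y = 0: B_y − 650 = 0 → B_y = 650.0 lb.
ΣM about B: M_B − 650·6.7 = 0 → M_B = 4355 lb·ft.

B_x = -1550 lb, B_y = 650.0 lb, M_B = 4355 lb·ft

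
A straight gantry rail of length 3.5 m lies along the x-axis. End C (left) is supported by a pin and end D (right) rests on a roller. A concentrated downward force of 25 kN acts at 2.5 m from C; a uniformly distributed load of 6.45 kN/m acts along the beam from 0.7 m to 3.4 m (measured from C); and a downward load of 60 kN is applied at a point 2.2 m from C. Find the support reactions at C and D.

Resultant of the distributed load: 6.45 × 2.7 = 17.415 kN at 2.05 m from C.
Moments about C: D_y·3.5 − 25·2.5 − (6.45·2.7)·2.05 − 60·2.2 = 0 → D_y = 230.20075/3.5 = 65.7716 ≈ 65.77 kN.
ΣF_y = 0: C_y + 65.7716 − 25 − 6.45·2.7 − 60 = 0 → C_y = 36.64 kN.
ΣF_x = 0: no horizontal applied forces, so C_x = 0.

C_x = 0, C_y = 36.64 kN, D_y = 65.77 kN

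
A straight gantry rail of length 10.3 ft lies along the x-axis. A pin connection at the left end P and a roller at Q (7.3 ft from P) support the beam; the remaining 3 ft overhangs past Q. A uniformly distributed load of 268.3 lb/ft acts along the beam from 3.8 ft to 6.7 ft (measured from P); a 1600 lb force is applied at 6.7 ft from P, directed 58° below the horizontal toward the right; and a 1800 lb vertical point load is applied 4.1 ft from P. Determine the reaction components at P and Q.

P_x = -847.9 lb, P_y = 1119 lb, Q_y = 2816 lb

Resultant of the distributed load: 268.3 × 2.9 = 778.07 lb at 5.25 ft from P.
Moments about P: Q_y·7.3 − (268.3·2.9)·5.25 − 1600·sin58°·6.7 − 1800·4.1 = 0 → Q_y = 20555.9/7.3 = 2815.88 ≈ 2816 lb.
ΣF_y = 0: P_y + 2815.88 − 268.3·2.9 − 1600·sin58° − 1800 = 0 → P_y = 1119 lb.
ΣF_x = 0: P_x + 1600·cos58° = 0 → P_x = -847.9 lb.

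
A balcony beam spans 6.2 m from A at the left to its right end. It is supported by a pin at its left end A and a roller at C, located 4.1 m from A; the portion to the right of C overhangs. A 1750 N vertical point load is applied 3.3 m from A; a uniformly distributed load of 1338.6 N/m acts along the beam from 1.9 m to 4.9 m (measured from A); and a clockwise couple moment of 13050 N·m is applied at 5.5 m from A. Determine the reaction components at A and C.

A_x = 0, A_y = -2156 N, C_y = 7922 N

Resultant of the distributed load: 1338.6 × 3 = 4015.8 N at 3.4 m from A.
Moments about A: C_y·4.1 − 1750·3.3 − (1338.6·3)·3.4 − 13050 = 0 → C_y = 32478.72/4.1 = 7921.64 ≈ 7922 N.
ΣF_y = 0: A_y + 7921.64 − 1750 − 1338.6·3 = 0 → A_y = -2156 N.
ΣF_x = 0: no horizontal applied forces, so A_x = 0.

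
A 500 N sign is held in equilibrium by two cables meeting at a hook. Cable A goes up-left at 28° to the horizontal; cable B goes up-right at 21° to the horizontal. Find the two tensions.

ΣF_x = 0: −T_A·cos28° + T_B·cos21° = 0 → T_B = 0.945765·T_A.
ΣF_y = 0: T_A·sin28° + T_B·sin21° = 500.
Substitute: T_A·(0.469472 + 0.945765·0.358368) = 500 → T_A = 618.503 ≈ 618.5 N.
Then T_B = 0.945765 × 618.503 = 585.0 N.

T_A = 618.5 N, T_B = 585.0 N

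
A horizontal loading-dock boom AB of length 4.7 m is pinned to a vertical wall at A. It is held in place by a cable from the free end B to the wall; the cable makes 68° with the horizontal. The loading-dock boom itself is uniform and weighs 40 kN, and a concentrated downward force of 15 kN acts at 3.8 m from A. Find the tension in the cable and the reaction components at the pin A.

ΣM about A: T·sin68°·4.7 − 40·2.35 − 15·3.8 = 0 → T = 151/(4.7·0.927184) = 34.6508 ≈ 34.65 kN.
ΣF_x = 0: A_x − T·cos68° = 0 → A_x = 34.6508 × 0.374607 = 12.98 kN.
ΣF_y = 0: A_y + T·sin68° − 40 − 15 = 0 → A_y = 55 − 34.6508 × 0.927184 = 22.87 kN.

T = 34.65 kN, A_x = 12.98 kN, A_y = 22.87 kN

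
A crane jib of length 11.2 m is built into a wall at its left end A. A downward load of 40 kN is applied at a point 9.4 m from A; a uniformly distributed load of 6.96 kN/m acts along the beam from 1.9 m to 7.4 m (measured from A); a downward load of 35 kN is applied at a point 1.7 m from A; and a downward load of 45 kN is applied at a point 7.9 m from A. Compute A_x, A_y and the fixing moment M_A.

A_x = 0, A_y = 158.3 kN, M_A = 969.0 kN·m

Resultant of the distributed load: 6.96 × 5.5 = 38.28 kN at 4.65 m from A.
ΣF_x = 0: A_x = 0.
ΣF_y = 0: A_y − 40 − 6.96·5.5 − 35 − 45 = 0 → A_y = 158.3 kN.
ΣM about A: M_A − 40·9.4 − (6.96·5.5)·4.65 − 35·1.7 − 45·7.9 = 0 → M_A = 969.0 kN·m.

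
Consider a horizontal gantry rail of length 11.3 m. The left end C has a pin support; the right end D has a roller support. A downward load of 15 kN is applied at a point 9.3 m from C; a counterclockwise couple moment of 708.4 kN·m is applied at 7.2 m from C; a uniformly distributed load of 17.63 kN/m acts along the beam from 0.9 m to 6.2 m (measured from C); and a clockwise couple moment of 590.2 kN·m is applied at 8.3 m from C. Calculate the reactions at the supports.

Resultant of the distributed load: 17.63 × 5.3 = 93.439 kN at 3.55 m from C.
ΣM about C: D_y·11.3 − 15·9.3 + 708.4 − (17.63·5.3)·3.55 − 590.2 = 0 → D_y = 353.00845/11.3 = 31.2397 ≈ 31.24 kN.
ΣF_y = 0: C_y + 31.2397 − 15 − 17.63·5.3 = 0 → C_y = 77.20 kN.
ΣF_x = 0: no horizontal applied forces, so C_x = 0.

C_x = 0, C_y = 77.20 kN, D_y = 31.24 kN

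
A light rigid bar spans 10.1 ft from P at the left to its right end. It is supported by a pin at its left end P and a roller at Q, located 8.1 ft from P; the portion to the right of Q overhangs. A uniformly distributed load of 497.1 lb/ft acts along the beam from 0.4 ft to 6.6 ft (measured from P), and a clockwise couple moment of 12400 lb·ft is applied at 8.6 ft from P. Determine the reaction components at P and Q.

Resultant of the distributed load: 497.1 × 6.2 = 3082.02 lb at 3.5 ft from P.
ΣM about P: Q_y·8.1 − (497.1·6.2)·3.5 − 12400 = 0 → Q_y = 23187.07/8.1 = 2862.6 ≈ 2863 lb.
ΣF_y = 0: P_y + 2862.6 − 497.1·6.2 = 0 → P_y = 219.4 lb.
ΣF_x = 0: no horizontal applied forces, so P_x = 0.

P_x = 0, P_y = 219.4 lb, Q_y = 2863 lb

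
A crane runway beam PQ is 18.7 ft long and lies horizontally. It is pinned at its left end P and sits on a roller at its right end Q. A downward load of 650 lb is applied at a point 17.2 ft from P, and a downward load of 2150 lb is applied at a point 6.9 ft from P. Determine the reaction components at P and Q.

P_x = 0, P_y = 1409 lb, Q_y = 1391 lb

Moments about P: Q_y·18.7 − 650·17.2 − 2150·6.9 = 0 → Q_y = 26015/18.7 = 1391.18 ≈ 1391 lb.
ΣF_y = 0: P_y + 1391.18 − 650 − 2150 = 0 → P_y = 1409 lb.
ΣF_x = 0: no horizontal applied forces, so P_x = 0.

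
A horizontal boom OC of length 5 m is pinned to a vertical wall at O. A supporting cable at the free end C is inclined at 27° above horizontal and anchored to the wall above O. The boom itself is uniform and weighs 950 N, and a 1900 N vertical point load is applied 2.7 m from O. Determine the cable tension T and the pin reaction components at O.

T = 3306 N, O_x = 2946 N, O_y = 1349 N

ΣM about O: T·sin27°·5 − 950·2.5 − 1900·2.7 = 0 → T = 7505/(5·0.45399) = 3306.24 ≈ 3306 N.
ΣF_x = 0: O_x − T·cos27° = 0 → O_x = 3306.24 × 0.891007 = 2946 N.
ΣF_y = 0: O_y + T·sin27° − 950 − 1900 = 0 → O_y = 2850 − 3306.24 × 0.45399 = 1349 N.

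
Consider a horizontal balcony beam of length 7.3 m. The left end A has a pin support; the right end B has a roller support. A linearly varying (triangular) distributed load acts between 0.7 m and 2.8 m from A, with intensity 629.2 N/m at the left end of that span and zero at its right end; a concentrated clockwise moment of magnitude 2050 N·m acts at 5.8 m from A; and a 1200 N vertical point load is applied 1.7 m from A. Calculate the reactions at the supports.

A_x = 0, A_y = 1174 N, B_y = 687.0 N

Resultant of the triangular load: ½ × 629.2 × 2.1 = 660.66 N, acting at 1.4 m from A (one-third of the span from the peak).
Moments about A: B_y·7.3 − (½·629.2·2.1)·1.4 − 2050 − 1200·1.7 = 0 → B_y = 5014.924/7.3 = 686.976 ≈ 687.0 N.
ΣF_y = 0: A_y + 686.976 − ½·629.2·2.1 − 1200 = 0 → A_y = 1174 N.
ΣF_x = 0: no horizontal applied forces, so A_x = 0.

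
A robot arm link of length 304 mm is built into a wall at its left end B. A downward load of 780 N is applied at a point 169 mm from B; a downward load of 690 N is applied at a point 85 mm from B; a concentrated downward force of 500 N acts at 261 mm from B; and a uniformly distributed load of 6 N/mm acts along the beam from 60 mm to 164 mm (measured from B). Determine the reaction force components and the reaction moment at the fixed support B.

B_x = 0, B_y = 2594 N, M_B = 390900 N·mm

Resultant of the distributed load: 6 × 104 = 624 N at 112 mm from B.
ΣF_x = 0: B_x = 0.
ΣF_y = 0: B_y − 780 − 690 − 500 − 6·104 = 0 → B_y = 2594 N.
ΣM about B: M_B − 780·169 − 690·85 − 500·261 − (6·104)·112 = 0 → M_B = 390900 N·mm.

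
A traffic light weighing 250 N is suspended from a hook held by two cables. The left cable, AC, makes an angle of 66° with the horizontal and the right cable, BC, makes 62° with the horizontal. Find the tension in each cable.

T_AC = 148.9 N, T_BC = 129.0 N

ΣF_x = 0: −T_AC·cos66° + T_BC·cos62° = 0 → T_BC = 0.866371·T_AC.
ΣF_y = 0: T_AC·sin66° + T_BC·sin62° = 250.
Substitute: T_AC·(0.913545 + 0.866371·0.882948) = 250 → T_AC = 148.942 ≈ 148.9 N.
Then T_BC = 0.866371 × 148.942 = 129.0 N.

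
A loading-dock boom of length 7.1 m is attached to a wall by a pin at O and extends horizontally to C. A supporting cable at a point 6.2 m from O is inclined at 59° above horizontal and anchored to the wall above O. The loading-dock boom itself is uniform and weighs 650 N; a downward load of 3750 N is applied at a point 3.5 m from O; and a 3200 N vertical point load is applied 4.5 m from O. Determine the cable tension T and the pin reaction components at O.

T = 5613 N, O_x = 2891 N, O_y = 2788 N

ΣM about O: T·sin59°·6.2 − 650·3.55 − 3750·3.5 − 3200·4.5 = 0 → T = 29832.5/(6.2·0.857167) = 5613.48 ≈ 5613 N.
ΣF_x = 0: O_x − T·cos59° = 0 → O_x = 5613.48 × 0.515038 = 2891 N.
ΣF_y = 0: O_y + T·sin59° − 650 − 3750 − 3200 = 0 → O_y = 7600 − 5613.48 × 0.857167 = 2788 N.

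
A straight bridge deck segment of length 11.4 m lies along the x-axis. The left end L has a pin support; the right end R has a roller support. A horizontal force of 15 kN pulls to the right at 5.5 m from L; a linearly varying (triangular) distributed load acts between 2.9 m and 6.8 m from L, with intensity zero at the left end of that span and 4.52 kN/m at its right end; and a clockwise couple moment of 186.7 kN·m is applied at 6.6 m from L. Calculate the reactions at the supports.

L_x = -15.00 kN, L_y = -11.82 kN, R_y = 20.63 kN

Resultant of the triangular load: ½ × 4.52 × 3.9 = 8.814 kN, acting at 5.5 m from L (one-third of the span from the peak).
ΣM about L: R_y·11.4 − (½·4.52·3.9)·5.5 − 186.7 = 0 → R_y = 235.177/11.4 = 20.6296 ≈ 20.63 kN.
ΣF_y = 0: L_y + 20.6296 − ½·4.52·3.9 = 0 → L_y = -11.82 kN.
ΣF_x = 0: L_x + 15 = 0 → L_x = -15.00 kN.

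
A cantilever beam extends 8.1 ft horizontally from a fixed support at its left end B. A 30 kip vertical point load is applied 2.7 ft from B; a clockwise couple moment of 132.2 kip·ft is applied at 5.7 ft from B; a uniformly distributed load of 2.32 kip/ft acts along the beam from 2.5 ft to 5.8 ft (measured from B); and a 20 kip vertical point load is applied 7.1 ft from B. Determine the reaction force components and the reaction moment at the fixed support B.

B_x = 0, B_y = 57.66 kip, M_B = 387.0 kip·ft

Resultant of the distributed load: 2.32 × 3.3 = 7.656 kip at 4.15 ft from B.
ΣF_x = 0: B_x = 0.
ΣF_y = 0: B_y − 30 − 2.32·3.3 − 20 = 0 → B_y = 57.66 kip.
ΣM about B: M_B − 30·2.7 − 132.2 − (2.32·3.3)·4.15 − 20·7.1 = 0 → M_B = 387.0 kip·ft.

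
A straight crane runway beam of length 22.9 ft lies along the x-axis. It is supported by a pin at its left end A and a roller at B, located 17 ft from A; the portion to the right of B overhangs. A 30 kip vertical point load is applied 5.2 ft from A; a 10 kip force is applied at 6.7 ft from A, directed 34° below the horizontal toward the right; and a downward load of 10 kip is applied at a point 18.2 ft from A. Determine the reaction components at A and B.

A_x = -8.290 kip, A_y = 23.51 kip, B_y = 22.09 kip

Moments about A: B_y·17 − 30·5.2 − 10·sin34°·6.7 − 10·18.2 = 0 → B_y = 375.466/17 = 22.0862 ≈ 22.09 kip.
ΣF_y = 0: A_y + 22.0862 − 30 − 10·sin34° − 10 = 0 → A_y = 23.51 kip.
ΣF_x = 0: A_x + 10·cos34° = 0 → A_x = -8.290 kip.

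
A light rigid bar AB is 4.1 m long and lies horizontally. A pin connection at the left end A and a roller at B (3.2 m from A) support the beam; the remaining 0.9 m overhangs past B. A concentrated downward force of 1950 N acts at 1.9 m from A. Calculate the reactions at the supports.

A_x = 0, A_y = 792.2 N, B_y = 1158 N

ΣM about A: B_y·3.2 − 1950·1.9 = 0 → B_y = 3705/3.2 = 1157.81 ≈ 1158 N.
ΣF_y = 0: A_y + 1157.81 − 1950 = 0 → A_y = 792.2 N.
ΣF_x = 0: no horizontal applied forces, so A_x = 0.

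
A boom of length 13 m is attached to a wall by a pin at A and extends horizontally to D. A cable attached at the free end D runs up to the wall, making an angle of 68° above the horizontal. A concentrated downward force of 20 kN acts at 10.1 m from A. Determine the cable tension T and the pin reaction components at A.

ΣM about A: T·sin68°·13 − 20·10.1 = 0 → T = 202/(13·0.927184) = 16.7588 ≈ 16.76 kN.
ΣF_x = 0: A_x − T·cos68° = 0 → A_x = 16.7588 × 0.374607 = 6.278 kN.
ΣF_y = 0: A_y + T·sin68° − 20 = 0 → A_y = 20 − 16.7588 × 0.927184 = 4.462 kN.

T = 16.76 kN, A_x = 6.278 kN, A_y = 4.462 kN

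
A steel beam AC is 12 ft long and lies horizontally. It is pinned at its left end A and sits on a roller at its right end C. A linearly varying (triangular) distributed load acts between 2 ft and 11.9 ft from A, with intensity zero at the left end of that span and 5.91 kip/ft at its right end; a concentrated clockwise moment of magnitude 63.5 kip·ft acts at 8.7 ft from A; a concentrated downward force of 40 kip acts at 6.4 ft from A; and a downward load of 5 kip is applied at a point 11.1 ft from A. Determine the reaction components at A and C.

Resultant of the triangular load: ½ × 5.91 × 9.9 = 29.2545 kip, acting at 8.6 ft from A (one-third of the span from the peak).
Moments about A: C_y·12 − (½·5.91·9.9)·8.6 − 63.5 − 40·6.4 − 5·11.1 = 0 → C_y = 626.5887/12 = 52.2157 ≈ 52.22 kip.
ΣF_y = 0: A_y + 52.2157 − ½·5.91·9.9 − 40 − 5 = 0 → A_y = 22.04 kip.
ΣF_x = 0: no horizontal applied forces, so A_x = 0.

A_x = 0, A_y = 22.04 kip, C_y = 52.22 kip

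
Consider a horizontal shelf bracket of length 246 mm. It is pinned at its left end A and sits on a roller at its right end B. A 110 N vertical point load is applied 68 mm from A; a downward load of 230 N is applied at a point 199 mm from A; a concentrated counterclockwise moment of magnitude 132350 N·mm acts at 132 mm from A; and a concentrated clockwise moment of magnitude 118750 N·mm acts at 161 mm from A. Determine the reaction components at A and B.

A_x = 0, A_y = 178.8 N, B_y = 161.2 N

Taking moments about A: B_y·246 − 110·68 − 230·199 + 132350 − 118750 = 0 → B_y = 39650/246 = 161.179 ≈ 161.2 N.
ΣF_y = 0: A_y + 161.179 − 110 − 230 = 0 → A_y = 178.8 N.
ΣF_x = 0: no horizontal applied forces, so A_x = 0.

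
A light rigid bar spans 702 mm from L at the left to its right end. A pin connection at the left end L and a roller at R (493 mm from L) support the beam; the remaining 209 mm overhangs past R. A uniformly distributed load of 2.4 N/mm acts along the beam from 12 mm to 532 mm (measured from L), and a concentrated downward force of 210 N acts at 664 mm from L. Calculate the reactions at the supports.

L_x = 0, L_y = 486.6 N, R_y = 971.4 N

Resultant of the distributed load: 2.4 × 520 = 1248 N at 272 mm from L.
Taking moments about L: R_y·493 − (2.4·520)·272 − 210·664 = 0 → R_y = 478896/493 = 971.391 ≈ 971.4 N.
ΣF_y = 0: L_y + 971.391 − 2.4·520 − 210 = 0 → L_y = 486.6 N.
ΣF_x = 0: no horizontal applied forces, so L_x = 0.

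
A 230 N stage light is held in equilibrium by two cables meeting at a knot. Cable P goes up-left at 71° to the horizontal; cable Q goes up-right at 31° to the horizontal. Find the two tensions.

T_P = 201.6 N, T_Q = 76.55 N

ΣF_x = 0: −T_P·cos71° + T_Q·cos31° = 0 → T_Q = 0.379819·T_P.
ΣF_y = 0: T_P·sin71° + T_Q·sin31° = 230.
Substitute: T_P·(0.945519 + 0.379819·0.515038) = 230 → T_P = 201.553 ≈ 201.6 N.
Then T_Q = 0.379819 × 201.553 = 76.55 N.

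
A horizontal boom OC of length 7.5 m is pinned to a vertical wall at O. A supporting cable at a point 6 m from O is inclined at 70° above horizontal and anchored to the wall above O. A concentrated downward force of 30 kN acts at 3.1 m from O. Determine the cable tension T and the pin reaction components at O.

T = 16.49 kN, O_x = 5.642 kN, O_y = 14.50 kN

ΣM about O: T·sin70°·6 − 30·3.1 = 0 → T = 93/(6·0.939693) = 16.4947 ≈ 16.49 kN.
ΣF_x = 0: O_x − T·cos70° = 0 → O_x = 16.4947 × 0.34202 = 5.642 kN.
ΣF_y = 0: O_y + T·sin70° − 30 = 0 → O_y = 30 − 16.4947 × 0.939693 = 14.50 kN.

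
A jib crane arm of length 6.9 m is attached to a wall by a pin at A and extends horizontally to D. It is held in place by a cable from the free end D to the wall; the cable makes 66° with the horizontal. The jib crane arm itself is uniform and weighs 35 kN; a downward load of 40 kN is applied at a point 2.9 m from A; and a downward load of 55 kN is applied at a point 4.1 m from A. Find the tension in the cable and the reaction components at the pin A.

T = 73.33 kN, A_x = 29.83 kN, A_y = 63.01 kN

ΣM about A: T·sin66°·6.9 − 35·3.45 − 40·2.9 − 55·4.1 = 0 → T = 462.25/(6.9·0.913545) = 73.3327 ≈ 73.33 kN.
ΣF_x = 0: A_x − T·cos66° = 0 → A_x = 73.3327 × 0.406737 = 29.83 kN.
ΣF_y = 0: A_y + T·sin66° − 35 − 40 − 55 = 0 → A_y = 130 − 73.3327 × 0.913545 = 63.01 kN.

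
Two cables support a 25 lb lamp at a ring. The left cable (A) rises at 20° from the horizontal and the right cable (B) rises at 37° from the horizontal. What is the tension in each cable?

ΣF_x = 0: −T_A·cos20° + T_B·cos37° = 0 → T_B = 1.17662·T_A.
ΣF_y = 0: T_A·sin20° + T_B·sin37° = 25.
Substitute: T_A·(0.34202 + 1.17662·0.601815) = 25 → T_A = 23.8066 ≈ 23.81 lb.
Then T_B = 1.17662 × 23.8066 = 28.01 lb.

T_A = 23.81 lb, T_B = 28.01 lb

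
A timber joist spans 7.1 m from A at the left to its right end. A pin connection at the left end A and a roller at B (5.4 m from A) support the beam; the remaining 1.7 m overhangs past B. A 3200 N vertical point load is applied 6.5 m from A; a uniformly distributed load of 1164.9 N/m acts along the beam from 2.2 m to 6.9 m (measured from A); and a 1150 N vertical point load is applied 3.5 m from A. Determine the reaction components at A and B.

A_x = 0, A_y = 614.6 N, B_y = 9210 N

Resultant of the distributed load: 1164.9 × 4.7 = 5475.03 N at 4.55 m from A.
ΣM about A: B_y·5.4 − 3200·6.5 − (1164.9·4.7)·4.55 − 1150·3.5 = 0 → B_y = 49736.3865/5.4 = 9210.44 ≈ 9210 N.
ΣF_y = 0: A_y + 9210.44 − 3200 − 1164.9·4.7 − 1150 = 0 → A_y = 614.6 N.
ΣF_x = 0: no horizontal applied forces, so A_x = 0.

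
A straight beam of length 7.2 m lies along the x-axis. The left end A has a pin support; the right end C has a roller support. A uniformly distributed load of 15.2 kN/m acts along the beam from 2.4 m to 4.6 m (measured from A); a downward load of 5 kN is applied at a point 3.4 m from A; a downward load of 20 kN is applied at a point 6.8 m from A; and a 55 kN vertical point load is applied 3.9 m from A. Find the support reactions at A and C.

Resultant of the distributed load: 15.2 × 2.2 = 33.44 kN at 3.5 m from A.
ΣM about A: C_y·7.2 − (15.2·2.2)·3.5 − 5·3.4 − 20·6.8 − 55·3.9 = 0 → C_y = 484.54/7.2 = 67.2972 ≈ 67.30 kN.
ΣF_y = 0: A_y + 67.2972 − 15.2·2.2 − 5 − 20 − 55 = 0 → A_y = 46.14 kN.
ΣF_x = 0: no horizontal applied forces, so A_x = 0.

A_x = 0, A_y = 46.14 kN, C_y = 67.30 kN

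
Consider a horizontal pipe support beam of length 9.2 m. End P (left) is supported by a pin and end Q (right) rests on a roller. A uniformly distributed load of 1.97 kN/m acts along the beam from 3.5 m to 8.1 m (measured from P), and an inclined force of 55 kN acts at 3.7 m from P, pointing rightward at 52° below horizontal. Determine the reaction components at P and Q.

Resultant of the distributed load: 1.97 × 4.6 = 9.062 kN at 5.8 m from P.
ΣM about P: Q_y·9.2 − (1.97·4.6)·5.8 − 55·sin52°·3.7 = 0 → Q_y = 212.92/9.2 = 23.1435 ≈ 23.14 kN.
ΣF_y = 0: P_y + 23.1435 − 1.97·4.6 − 55·sin52° = 0 → P_y = 29.26 kN.
ΣF_x = 0: P_x + 55·cos52° = 0 → P_x = -33.86 kN.

P_x = -33.86 kN, P_y = 29.26 kN, Q_y = 23.14 kN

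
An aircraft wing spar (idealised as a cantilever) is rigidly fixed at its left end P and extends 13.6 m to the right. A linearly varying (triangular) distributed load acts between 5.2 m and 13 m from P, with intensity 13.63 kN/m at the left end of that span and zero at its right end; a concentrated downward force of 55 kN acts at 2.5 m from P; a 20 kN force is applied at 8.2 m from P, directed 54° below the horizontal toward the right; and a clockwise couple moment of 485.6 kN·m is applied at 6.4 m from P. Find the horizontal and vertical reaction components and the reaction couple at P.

P_x = -11.76 kN, P_y = 124.3 kN, M_P = 1170 kN·m

Resultant of the triangular load: ½ × 13.63 × 7.8 = 53.157 kN, acting at 7.8 m from P (one-third of the span from the peak).
ΣF_x = 0: P_x + 20·cos54° = 0 → P_x = -11.76 kN.
ΣF_y = 0: P_y − ½·13.63·7.8 − 55 − 20·sin54° = 0 → P_y = 124.3 kN.
ΣM about P: M_P − (½·13.63·7.8)·7.8 − 55·2.5 − 20·sin54°·8.2 − 485.6 = 0 → M_P = 1170 kN·m.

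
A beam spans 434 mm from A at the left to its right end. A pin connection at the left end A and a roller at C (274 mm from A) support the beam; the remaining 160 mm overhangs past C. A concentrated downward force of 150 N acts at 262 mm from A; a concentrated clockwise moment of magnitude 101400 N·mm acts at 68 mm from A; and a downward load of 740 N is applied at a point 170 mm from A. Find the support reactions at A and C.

A_x = 0, A_y = -82.63 N, C_y = 972.6 N

Taking moments about A: C_y·274 − 150·262 − 101400 − 740·170 = 0 → C_y = 266500/274 = 972.628 ≈ 972.6 N.
ΣF_y = 0: A_y + 972.628 − 150 − 740 = 0 → A_y = -82.63 N.
ΣF_x = 0: no horizontal applied forces, so A_x = 0.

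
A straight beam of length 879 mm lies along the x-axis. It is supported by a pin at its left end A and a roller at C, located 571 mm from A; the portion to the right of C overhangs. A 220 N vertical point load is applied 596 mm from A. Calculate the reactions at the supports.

A_x = 0, A_y = -9.632 N, C_y = 229.6 N

Taking moments about A: C_y·571 − 220·596 = 0 → C_y = 131120/571 = 229.632 ≈ 229.6 N.
ΣF_y = 0: A_y + 229.632 − 220 = 0 → A_y = -9.632 N.
ΣF_x = 0: no horizontal applied forces, so A_x = 0.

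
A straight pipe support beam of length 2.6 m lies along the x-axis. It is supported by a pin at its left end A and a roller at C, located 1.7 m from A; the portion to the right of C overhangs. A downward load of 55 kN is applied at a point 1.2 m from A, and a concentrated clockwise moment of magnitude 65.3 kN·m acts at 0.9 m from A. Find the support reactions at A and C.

A_x = 0, A_y = -22.24 kN, C_y = 77.24 kN

ΣM about A: C_y·1.7 − 55·1.2 − 65.3 = 0 → C_y = 131.3/1.7 = 77.2353 ≈ 77.24 kN.
ΣF_y = 0: A_y + 77.2353 − 55 = 0 → A_y = -22.24 kN.
ΣF_x = 0: no horizontal applied forces, so A_x = 0.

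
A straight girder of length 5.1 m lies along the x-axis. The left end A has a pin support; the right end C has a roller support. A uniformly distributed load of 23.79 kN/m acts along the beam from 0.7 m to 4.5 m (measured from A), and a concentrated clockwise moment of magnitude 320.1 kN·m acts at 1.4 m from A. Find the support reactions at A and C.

A_x = 0, A_y = -18.45 kN, C_y = 108.9 kN

Resultant of the distributed load: 23.79 × 3.8 = 90.402 kN at 2.6 m from A.
ΣM about A: C_y·5.1 − (23.79·3.8)·2.6 − 320.1 = 0 → C_y = 555.1452/5.1 = 108.852 ≈ 108.9 kN.
ΣF_y = 0: A_y + 108.852 − 23.79·3.8 = 0 → A_y = -18.45 kN.
ΣF_x = 0: no horizontal applied forces, so A_x = 0.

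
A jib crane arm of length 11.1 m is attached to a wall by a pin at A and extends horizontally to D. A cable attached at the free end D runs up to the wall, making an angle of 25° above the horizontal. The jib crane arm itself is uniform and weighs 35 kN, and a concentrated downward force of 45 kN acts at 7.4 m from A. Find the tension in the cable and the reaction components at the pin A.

ΣM about A: T·sin25°·11.1 − 35·5.55 − 45·7.4 = 0 → T = 527.25/(11.1·0.422618) = 112.395 ≈ 112.4 kN.
ΣF_x = 0: A_x − T·cos25° = 0 → A_x = 112.395 × 0.906308 = 101.9 kN.
ΣF_y = 0: A_y + T·sin25° − 35 − 45 = 0 → A_y = 80 − 112.395 × 0.422618 = 32.50 kN.

T = 112.4 kN, A_x = 101.9 kN, A_y = 32.50 kN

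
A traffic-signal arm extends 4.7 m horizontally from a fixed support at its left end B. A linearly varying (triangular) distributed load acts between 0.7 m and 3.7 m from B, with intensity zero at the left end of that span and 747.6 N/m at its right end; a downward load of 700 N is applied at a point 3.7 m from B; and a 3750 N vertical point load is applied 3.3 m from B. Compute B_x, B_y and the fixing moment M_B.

B_x = 0, B_y = 5571 N, M_B = 17990 N·m

Resultant of the triangular load: ½ × 747.6 × 3 = 1121.4 N, acting at 2.7 m from B (one-third of the span from the peak).
ΣF_x = 0: B_x = 0.
ΣF_y = 0: B_y − ½·747.6·3 − 700 − 3750 = 0 → B_y = 5571 N.
ΣM about B: M_B − (½·747.6·3)·2.7 − 700·3.7 − 3750·3.3 = 0 → M_B = 17990 N·m.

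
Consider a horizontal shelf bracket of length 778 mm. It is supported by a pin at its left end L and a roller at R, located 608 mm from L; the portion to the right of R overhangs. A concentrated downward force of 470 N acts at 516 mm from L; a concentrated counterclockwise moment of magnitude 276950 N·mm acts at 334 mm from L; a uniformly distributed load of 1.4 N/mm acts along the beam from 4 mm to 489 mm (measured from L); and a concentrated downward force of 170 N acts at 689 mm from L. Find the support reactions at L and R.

Resultant of the distributed load: 1.4 × 485 = 679 N at 246.5 mm from L.
ΣM about L: R_y·608 − 470·516 + 276950 − (1.4·485)·246.5 − 170·689 = 0 → R_y = 250073.5/608 = 411.305 ≈ 411.3 N.
ΣF_y = 0: L_y + 411.305 − 470 − 1.4·485 − 170 = 0 → L_y = 907.7 N.
ΣF_x = 0: no horizontal applied forces, so L_x = 0.

L_x = 0, L_y = 907.7 N, R_y = 411.3 N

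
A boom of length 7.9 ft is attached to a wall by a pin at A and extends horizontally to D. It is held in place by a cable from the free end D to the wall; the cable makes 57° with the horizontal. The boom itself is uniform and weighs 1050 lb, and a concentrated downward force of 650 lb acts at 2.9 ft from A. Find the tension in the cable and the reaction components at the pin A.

ΣM about A: T·sin57°·7.9 − 1050·3.95 − 650·2.9 = 0 → T = 6032.5/(7.9·0.838671) = 910.497 ≈ 910.5 lb.
ΣF_x = 0: A_x − T·cos57° = 0 → A_x = 910.497 × 0.544639 = 495.9 lb.
ΣF_y = 0: A_y + T·sin57° − 1050 − 650 = 0 → A_y = 1700 − 910.497 × 0.838671 = 936.4 lb.

T = 910.5 lb, A_x = 495.9 lb, A_y = 936.4 lb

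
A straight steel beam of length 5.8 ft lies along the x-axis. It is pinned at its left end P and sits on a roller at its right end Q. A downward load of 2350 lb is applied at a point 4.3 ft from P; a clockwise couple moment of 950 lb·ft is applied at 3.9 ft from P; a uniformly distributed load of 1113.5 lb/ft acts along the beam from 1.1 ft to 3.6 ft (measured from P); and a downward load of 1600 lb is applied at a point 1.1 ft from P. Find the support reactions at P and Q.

Resultant of the distributed load: 1113.5 × 2.5 = 2783.75 lb at 2.35 ft from P.
Moments about P: Q_y·5.8 − 2350·4.3 − 950 − (1113.5·2.5)·2.35 − 1600·1.1 = 0 → Q_y = 19356.8125/5.8 = 3337.38 ≈ 3337 lb.
ΣF_y = 0: P_y + 3337.38 − 2350 − 1113.5·2.5 − 1600 = 0 → P_y = 3396 lb.
ΣF_x = 0: no horizontal applied forces, so P_x = 0.

P_x = 0, P_y = 3396 lb, Q_y = 3337 lb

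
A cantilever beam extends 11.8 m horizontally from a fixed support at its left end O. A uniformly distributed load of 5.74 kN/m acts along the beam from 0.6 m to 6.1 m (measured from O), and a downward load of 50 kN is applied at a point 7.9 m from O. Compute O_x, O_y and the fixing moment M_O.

O_x = 0, O_y = 81.57 kN, M_O = 500.8 kN·m

Resultant of the distributed load: 5.74 × 5.5 = 31.57 kN at 3.35 m from O.
ΣF_x = 0: O_x = 0.
ΣF_y = 0: O_y − 5.74·5.5 − 50 = 0 → O_y = 81.57 kN.
ΣM about O: M_O − (5.74·5.5)·3.35 − 50·7.9 = 0 → M_O = 500.8 kN·m.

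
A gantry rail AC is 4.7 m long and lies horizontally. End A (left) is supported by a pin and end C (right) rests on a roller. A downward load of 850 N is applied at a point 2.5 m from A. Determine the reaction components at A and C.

A_x = 0, A_y = 397.9 N, C_y = 452.1 N

Taking moments about A: C_y·4.7 − 850·2.5 = 0 → C_y = 2125/4.7 = 452.128 ≈ 452.1 N.
ΣF_y = 0: A_y + 452.128 − 850 = 0 → A_y = 397.9 N.
ΣF_x = 0: no horizontal applied forces, so A_x = 0.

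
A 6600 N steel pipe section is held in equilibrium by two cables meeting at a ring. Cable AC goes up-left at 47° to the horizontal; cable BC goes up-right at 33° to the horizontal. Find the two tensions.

T_AC = 5621 N, T_BC = 4571 N

ΣF_x = 0: −T_AC·cos47° + T_BC·cos33° = 0 → T_BC = 0.81319·T_AC.
ΣF_y = 0: T_AC·sin47° + T_BC·sin33° = 6600.
Substitute: T_AC·(0.731354 + 0.81319·0.544639) = 6600 → T_AC = 5620.61 ≈ 5621 N.
Then T_BC = 0.81319 × 5620.61 = 4571 N.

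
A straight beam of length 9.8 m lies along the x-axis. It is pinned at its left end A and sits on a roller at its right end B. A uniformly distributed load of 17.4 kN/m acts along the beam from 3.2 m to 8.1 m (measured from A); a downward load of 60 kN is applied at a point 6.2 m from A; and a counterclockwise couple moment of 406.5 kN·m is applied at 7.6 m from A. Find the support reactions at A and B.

A_x = 0, A_y = 99.63 kN, B_y = 45.63 kN

Resultant of the distributed load: 17.4 × 4.9 = 85.26 kN at 5.65 m from A.
ΣM about A: B_y·9.8 − (17.4·4.9)·5.65 − 60·6.2 + 406.5 = 0 → B_y = 447.219/9.8 = 45.6346 ≈ 45.63 kN.
ΣF_y = 0: A_y + 45.6346 − 17.4·4.9 − 60 = 0 → A_y = 99.63 kN.
ΣF_x = 0: no horizontal applied forces, so A_x = 0.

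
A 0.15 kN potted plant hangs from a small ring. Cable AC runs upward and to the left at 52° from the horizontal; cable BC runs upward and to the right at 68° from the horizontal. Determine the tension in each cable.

T_AC = 0.06488 kN, T_BC = 0.1066 kN

ΣF_x = 0: −T_AC·cos52° + T_BC·cos68° = 0 → T_BC = 1.64349·T_AC.
ΣF_y = 0: T_AC·sin52° + T_BC·sin68° = 0.15.
Substitute: T_AC·(0.788011 + 1.64349·0.927184) = 0.15 → T_AC = 0.0648837 ≈ 0.06488 kN.
Then T_BC = 1.64349 × 0.0648837 = 0.1066 kN.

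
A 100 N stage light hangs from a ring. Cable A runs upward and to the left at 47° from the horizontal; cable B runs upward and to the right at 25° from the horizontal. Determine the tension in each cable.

ΣF_x = 0: −T_A·cos47° + T_B·cos25° = 0 → T_B = 0.752502·T_A.
ΣF_y = 0: T_A·sin47° + T_B·sin25° = 100.
Substitute: T_A·(0.731354 + 0.752502·0.422618) = 100 → T_A = 95.2948 ≈ 95.29 N.
Then T_B = 0.752502 × 95.2948 = 71.71 N.

T_A = 95.29 N, T_B = 71.71 N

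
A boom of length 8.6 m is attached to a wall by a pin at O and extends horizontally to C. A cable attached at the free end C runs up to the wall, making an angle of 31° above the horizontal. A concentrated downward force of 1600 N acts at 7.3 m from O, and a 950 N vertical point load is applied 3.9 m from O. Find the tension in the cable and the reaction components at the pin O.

T = 3473 N, O_x = 2977 N, O_y = 761.0 N

ΣM about O: T·sin31°·8.6 − 1600·7.3 − 950·3.9 = 0 → T = 15385/(8.6·0.515038) = 3473.44 ≈ 3473 N.
ΣF_x = 0: O_x − T·cos31° = 0 → O_x = 3473.44 × 0.857167 = 2977 N.
ΣF_y = 0: O_y + T·sin31° − 1600 − 950 = 0 → O_y = 2550 − 3473.44 × 0.515038 = 761.0 N.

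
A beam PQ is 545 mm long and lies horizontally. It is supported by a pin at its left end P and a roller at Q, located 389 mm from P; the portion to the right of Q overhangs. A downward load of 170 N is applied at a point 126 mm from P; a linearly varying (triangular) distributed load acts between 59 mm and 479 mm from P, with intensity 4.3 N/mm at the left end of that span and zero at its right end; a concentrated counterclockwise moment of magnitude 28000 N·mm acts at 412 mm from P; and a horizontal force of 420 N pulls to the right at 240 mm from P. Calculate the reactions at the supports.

P_x = -420.0 N, P_y = 628.0 N, Q_y = 445.0 N

Resultant of the triangular load: ½ × 4.3 × 420 = 903 N, acting at 199 mm from P (one-third of the span from the peak).
Taking moments about P: Q_y·389 − 170·126 − (½·4.3·420)·199 + 28000 = 0 → Q_y = 173117/389 = 445.031 ≈ 445.0 N.
ΣF_y = 0: P_y + 445.031 − 170 − ½·4.3·420 = 0 → P_y = 628.0 N.
ΣF_x = 0: P_x + 420 = 0 → P_x = -420.0 N.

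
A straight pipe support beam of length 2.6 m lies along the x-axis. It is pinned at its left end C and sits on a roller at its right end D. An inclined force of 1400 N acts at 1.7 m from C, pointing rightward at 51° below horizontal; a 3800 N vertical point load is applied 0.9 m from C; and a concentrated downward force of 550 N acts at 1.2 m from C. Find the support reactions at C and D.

ΣM about C: D_y·2.6 − 1400·sin51°·1.7 − 3800·0.9 − 550·1.2 = 0 → D_y = 5929.61/2.6 = 2280.62 ≈ 2281 N.
ΣF_y = 0: C_y + 2280.62 − 1400·sin51° − 3800 − 550 = 0 → C_y = 3157 N.
ΣF_x = 0: C_x + 1400·cos51° = 0 → C_x = -881.0 N.

C_x = -881.0 N, C_y = 3157 N, D_y = 2281 N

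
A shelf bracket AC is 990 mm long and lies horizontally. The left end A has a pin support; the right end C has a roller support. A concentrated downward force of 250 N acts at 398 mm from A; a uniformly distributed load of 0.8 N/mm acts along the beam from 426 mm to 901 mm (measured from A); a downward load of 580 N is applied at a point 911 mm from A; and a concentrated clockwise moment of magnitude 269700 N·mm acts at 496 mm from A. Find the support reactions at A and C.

Resultant of the distributed load: 0.8 × 475 = 380 N at 663.5 mm from A.
Taking moments about A: C_y·990 − 250·398 − (0.8·475)·663.5 − 580·911 − 269700 = 0 → C_y = 1149710/990 = 1161.32 ≈ 1161 N.
ΣF_y = 0: A_y + 1161.32 − 250 − 0.8·475 − 580 = 0 → A_y = 48.68 N.
ΣF_x = 0: no horizontal applied forces, so A_x = 0.

A_x = 0, A_y = 48.68 N, C_y = 1161 N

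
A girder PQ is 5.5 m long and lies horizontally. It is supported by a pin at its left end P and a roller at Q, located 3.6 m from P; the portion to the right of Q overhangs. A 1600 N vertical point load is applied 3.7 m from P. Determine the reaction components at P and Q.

P_x = 0, P_y = -44.44 N, Q_y = 1644 N

Taking moments about P: Q_y·3.6 − 1600·3.7 = 0 → Q_y = 5920/3.6 = 1644.44 ≈ 1644 N.
ΣF_y = 0: P_y + 1644.44 − 1600 = 0 → P_y = -44.44 N.
ΣF_x = 0: no horizontal applied forces, so P_x = 0.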